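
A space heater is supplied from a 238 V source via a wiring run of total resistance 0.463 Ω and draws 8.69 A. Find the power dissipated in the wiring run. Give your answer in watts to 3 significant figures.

The wiring run and load are in series, so the same current flows in both; the loss is I²R_line.
The wiring run carries the full 8.69 A.
P_line = I² R_line = (8.690)² × 0.463 = 34.96 W

35.0 W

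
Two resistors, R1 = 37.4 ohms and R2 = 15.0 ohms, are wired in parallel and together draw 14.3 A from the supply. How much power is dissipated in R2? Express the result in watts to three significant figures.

Parallel branches share V, not I — compute V via R_eq, then use V²/R for the target branch.
1/R_eq = 1/37.4 + 1/15.0 ⇒ R_eq = 10.71 Ω
V = I_total × R_eq = 14.30 × 10.71 = 153.1 V
P_R2 = V² / R2 = (153.1)² / 15.0 = 1563 W

1560 W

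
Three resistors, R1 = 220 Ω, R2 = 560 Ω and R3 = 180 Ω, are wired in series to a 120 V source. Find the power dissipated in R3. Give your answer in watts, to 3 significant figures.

2.81 W

In a series string the same current flows through every resistor — find that current, then P = I²R for the one we want.
R_total = 220 + 560 + 180 = 960.0 Ω
I = V / R_total = 120 / 960.0 = 0.1250 A
P_R3 = I² × R3 = (0.1250)² × 180 = 2.812 W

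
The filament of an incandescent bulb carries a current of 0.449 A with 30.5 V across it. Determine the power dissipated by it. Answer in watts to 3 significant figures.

13.7 W

With V and I both given, power follows immediately from P = V I.
P = 30.5 V × 0.4490 A = 13.69 W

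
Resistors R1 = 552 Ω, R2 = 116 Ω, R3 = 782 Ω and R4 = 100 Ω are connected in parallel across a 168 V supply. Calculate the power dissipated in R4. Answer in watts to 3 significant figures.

282 W

R4 sits directly across the source, so P = V²/R with V = 168 V.
P_R4 = V² / R4 = (168)² / 100 Ω = 282.2 W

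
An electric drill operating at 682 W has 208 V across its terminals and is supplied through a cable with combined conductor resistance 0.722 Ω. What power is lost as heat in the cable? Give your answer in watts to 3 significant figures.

Line loss is just I²R for the cable — we know both I and R_line directly.
I = P / V = 682 / 208 = 3.279 A through the cable.
P_line = I² R_line = (3.279)² × 0.722 = 7.762 W

7.76 W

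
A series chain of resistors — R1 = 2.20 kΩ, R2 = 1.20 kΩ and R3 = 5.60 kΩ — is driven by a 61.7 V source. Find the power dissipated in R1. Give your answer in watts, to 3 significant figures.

The current is common to all series resistors; compute it, then apply P = I²R for the target.
R_total = (2.20 + 1.20 + 5.60) kΩ = 9000 Ω
I = V / R_total = 61.7 / 9000 = 0.006856 A
P_R1 = I² × R1 = (0.006856)² × 2200 = 0.1034 W

0.103 W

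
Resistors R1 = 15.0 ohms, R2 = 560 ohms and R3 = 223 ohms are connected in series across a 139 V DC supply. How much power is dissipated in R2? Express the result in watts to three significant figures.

17.0 W

Every series element carries the same I. Get I from the total resistance, then P = I² × R2.
R_total = 15.0 + 560 + 223 = 798.0 Ω
I = V / R_total = 139 / 798.0 = 0.1742 A
P_R2 = I² × R2 = (0.1742)² × 560 = 16.99 W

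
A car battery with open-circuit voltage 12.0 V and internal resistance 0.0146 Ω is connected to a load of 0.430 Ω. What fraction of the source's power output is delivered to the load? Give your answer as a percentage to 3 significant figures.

96.7 %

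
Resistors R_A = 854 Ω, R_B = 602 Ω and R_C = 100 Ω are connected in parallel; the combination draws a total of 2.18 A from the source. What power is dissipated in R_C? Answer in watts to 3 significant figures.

The branches share the same voltage, but only the total current is given — find V from the equivalent resistance first.
1/R_eq = 1/854 + 1/602 + 1/100 ⇒ R_eq = 77.93 Ω
V = I_total × R_eq = 2.180 × 77.93 = 169.9 V
P_R_C = V² / R_C = (169.9)² / 100 = 288.6 W

289 W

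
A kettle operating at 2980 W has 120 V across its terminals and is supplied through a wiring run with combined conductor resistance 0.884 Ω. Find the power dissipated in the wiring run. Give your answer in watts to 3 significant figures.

Only the current and the line resistance are needed for the I²R loss.
I = P / V = 2980 / 120 = 24.83 A through the wiring run.
P_line = I² R_line = (24.83)² × 0.884 = 545.2 W

545 W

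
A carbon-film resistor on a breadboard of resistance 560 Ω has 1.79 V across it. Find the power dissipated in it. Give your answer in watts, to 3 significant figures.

0.00572 W

Voltage and resistance are given, so P = V²/R is the one-step route.
P = (1.79 V)² / 560 Ω = 0.005722 W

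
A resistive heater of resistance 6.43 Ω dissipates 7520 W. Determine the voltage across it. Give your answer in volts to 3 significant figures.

220 V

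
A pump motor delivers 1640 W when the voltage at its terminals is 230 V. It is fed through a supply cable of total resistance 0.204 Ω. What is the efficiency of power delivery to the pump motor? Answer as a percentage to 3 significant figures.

I = P / V = 1640 / 230 = 7.130 A through the supply cable.
P_line = I² R_line = (7.130)² × 0.204 = 10.37 W
P_source = P_load + P_line = 1640 + 10.37 = 1650 W
η = P_load / P_source = 1640 / 1650 = 0.9937

99.4 %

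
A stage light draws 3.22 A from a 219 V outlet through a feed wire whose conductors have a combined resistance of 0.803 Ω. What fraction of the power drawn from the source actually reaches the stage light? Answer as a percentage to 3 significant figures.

98.8 %

The feed wire carries the full 3.22 A.
P_line = I² R_line = (3.220)² × 0.803 = 8.326 W
P_source = V I = 219 × 3.220 = 705.2 W; P_load = 696.9 W
η = P_load / P_source = 696.9 / 705.2 = 0.9882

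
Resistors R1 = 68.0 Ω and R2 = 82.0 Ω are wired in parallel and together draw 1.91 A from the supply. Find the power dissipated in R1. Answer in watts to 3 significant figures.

74.1 W

Parallel branches share V, not I — compute V via R_eq, then use V²/R for the target branch.
1/R_eq = 1/68.0 + 1/82.0 ⇒ R_eq = 37.17 Ω
V = I_total × R_eq = 1.910 × 37.17 = 71.00 V
P_R1 = V² / R1 = (71.00)² / 68.0 = 74.13 W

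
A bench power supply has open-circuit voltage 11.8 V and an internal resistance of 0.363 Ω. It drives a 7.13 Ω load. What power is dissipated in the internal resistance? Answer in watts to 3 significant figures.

0.900 W

The source's internal resistance is just another series element carrying I; its dissipation is I²r.
I = ε / (r + R) = 11.8 / (0.363 + 7.13) = 1.575 A
P_int = I² r = (1.575)² × 0.363 = 0.9002 W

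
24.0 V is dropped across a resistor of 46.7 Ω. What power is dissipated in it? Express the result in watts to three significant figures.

12.3 W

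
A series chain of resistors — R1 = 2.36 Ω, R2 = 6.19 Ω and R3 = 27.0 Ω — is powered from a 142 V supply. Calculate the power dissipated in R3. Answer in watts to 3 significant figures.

431 W

Since the resistors are in series they all carry the loop current I = V/R_total; the power in any one is I²R.
R_total = 2.36 + 6.19 + 27.0 = 35.55 Ω
I = V / R_total = 142 / 35.55 = 3.994 A
P_R3 = I² × R3 = (3.994)² × 27.0 = 430.8 W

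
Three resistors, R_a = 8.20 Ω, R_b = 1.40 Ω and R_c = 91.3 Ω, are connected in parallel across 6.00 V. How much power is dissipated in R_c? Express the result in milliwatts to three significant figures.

394 mW

Every branch has 6.00 V across it, so for R_c the power is simply V²/R.
P_R_c = V² / R_c = (6.00)² / 91.3 Ω = 0.3943 W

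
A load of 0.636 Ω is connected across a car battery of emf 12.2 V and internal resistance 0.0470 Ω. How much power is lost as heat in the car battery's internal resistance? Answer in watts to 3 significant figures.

r is in series with the load, so it carries the full circuit current — the loss in it is I²r.
I = ε / (r + R) = 12.2 / (0.0470 + 0.636) = 17.86 A
P_int = I² r = (17.86)² × 0.0470 = 15.00 W

15.0 W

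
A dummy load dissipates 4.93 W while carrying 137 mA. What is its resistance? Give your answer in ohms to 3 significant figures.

263 Ω

The two known quantities fix the third via R = P / I².
R = 4.93 / (0.1370)² = 262.7 Ω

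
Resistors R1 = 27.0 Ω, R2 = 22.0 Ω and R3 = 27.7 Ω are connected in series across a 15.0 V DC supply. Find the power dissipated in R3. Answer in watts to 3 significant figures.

In a series string the same current flows through every resistor — find that current, then P = I²R for the one we want.
R_total = 27.0 + 22.0 + 27.7 = 76.70 Ω
I = V / R_total = 15.0 / 76.70 = 0.1956 A
P_R3 = I² × R3 = (0.1956)² × 27.7 = 1.059 W

1.06 W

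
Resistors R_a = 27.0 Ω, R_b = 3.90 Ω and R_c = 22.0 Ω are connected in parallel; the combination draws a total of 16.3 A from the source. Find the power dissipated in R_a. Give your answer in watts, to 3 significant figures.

Parallel branches share V, not I — compute V via R_eq, then use V²/R for the target branch.
1/R_eq = 1/27.0 + 1/3.90 + 1/22.0 ⇒ R_eq = 2.951 Ω
V = I_total × R_eq = 16.30 × 2.951 = 48.10 V
P_R_a = V² / R_a = (48.10)² / 27.0 = 85.68 W

85.7 W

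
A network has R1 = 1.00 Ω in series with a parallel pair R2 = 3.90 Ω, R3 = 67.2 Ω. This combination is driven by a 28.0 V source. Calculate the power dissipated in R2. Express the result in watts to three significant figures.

124 W

Reduce the parallel pair to R_p first; the network is then a simple series string.
R_p = (3.90×67.2)/(3.90+67.2) = 3.686 Ω
R_total = 1.00 + 3.686 = 4.686 Ω
I = V / R_total = 28.0 / 4.686 = 5.975 A
Voltage across the parallel pair: V_p = I × R_p = 5.975 × 3.686 = 22.02 V
R2 sees V_p directly, so P = V_p² / R2.
P_R2 = (22.02)² / 3.90 = 124.4 W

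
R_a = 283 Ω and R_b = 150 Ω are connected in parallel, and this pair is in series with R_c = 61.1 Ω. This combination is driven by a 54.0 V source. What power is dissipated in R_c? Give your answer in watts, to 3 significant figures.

Collapse the R_a‖R_b pair into one equivalent R_p; then R_p and R_c form a series string.
R_p = (283×150)/(283+150) = 98.04 Ω
R_total = R_p + 61.1 = 98.04 + 61.1 = 159.1 Ω
I = V / R_total = 54.0 / 159.1 = 0.3393 A
R_c is the series element, so its power is I²R.
P_R_c = (0.3393)² × 61.1 = 7.035 W

7.04 W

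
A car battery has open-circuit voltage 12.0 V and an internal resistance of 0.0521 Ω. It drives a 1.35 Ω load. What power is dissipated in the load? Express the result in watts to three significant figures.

Find the circuit current first, then P = I²R for the load (series elements share I).
I = ε / (r + R) = 12.0 / (0.0521 + 1.35) = 8.559 A
P_load = I² R = (8.559)² × 1.35 = 98.89 W

98.9 W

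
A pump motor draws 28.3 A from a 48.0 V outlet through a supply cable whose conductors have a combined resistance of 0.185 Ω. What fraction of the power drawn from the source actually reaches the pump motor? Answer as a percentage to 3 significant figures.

The supply cable carries the full 28.3 A.
P_line = I² R_line = (28.30)² × 0.185 = 148.2 W
P_source = V I = 48.0 × 28.30 = 1358 W; P_load = 1210 W
η = P_load / P_source = 1210 / 1358 = 0.8909

89.1 %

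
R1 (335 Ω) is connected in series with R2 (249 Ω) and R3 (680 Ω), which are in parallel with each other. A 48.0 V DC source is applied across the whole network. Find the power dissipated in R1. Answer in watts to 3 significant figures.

Reduce the parallel pair to R_p first; the network is then a simple series string.
R_p = (249×680)/(249+680) = 182.3 Ω
R_total = 335 + 182.3 = 517.3 Ω
I = V / R_total = 48.0 / 517.3 = 0.09280 A
The full supply current passes through R1: P = I²R.
P_R1 = (0.09280)² × 335 = 2.885 W

2.88 W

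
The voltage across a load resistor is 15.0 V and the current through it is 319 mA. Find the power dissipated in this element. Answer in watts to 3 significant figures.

4.79 W

With V and I both given, power follows immediately from P = V I.
P = 15.0 V × 0.3190 A = 4.785 W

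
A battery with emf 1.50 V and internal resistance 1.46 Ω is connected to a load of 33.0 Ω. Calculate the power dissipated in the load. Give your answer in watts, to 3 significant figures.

With r and R in series, I = ε/(r+R); the load dissipates I²R.
I = ε / (r + R) = 1.50 / (1.46 + 33.0) = 0.04353 A
P_load = I² R = (0.04353)² × 33.0 = 0.06253 W

0.0625 W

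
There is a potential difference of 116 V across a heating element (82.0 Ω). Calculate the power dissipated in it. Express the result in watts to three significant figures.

164 W

Voltage and resistance are given, so P = V²/R is the one-step route.
P = (116 V)² / 82.0 Ω = 164.1 W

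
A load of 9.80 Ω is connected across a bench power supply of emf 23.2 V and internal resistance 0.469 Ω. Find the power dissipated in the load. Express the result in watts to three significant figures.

50.0 W

Load and internal resistance form a series loop — compute the loop current, then the load power via I²R.
I = ε / (r + R) = 23.2 / (0.469 + 9.80) = 2.259 A
P_load = I² R = (2.259)² × 9.80 = 50.02 W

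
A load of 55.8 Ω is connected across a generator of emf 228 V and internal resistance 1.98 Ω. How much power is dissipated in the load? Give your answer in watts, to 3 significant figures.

869 W

The internal resistance and the load are in series, so the same I flows through both; get I from ε/(r+R), then I²R for the load.
I = ε / (r + R) = 228 / (1.98 + 55.8) = 3.946 A
P_load = I² R = (3.946)² × 55.8 = 868.9 W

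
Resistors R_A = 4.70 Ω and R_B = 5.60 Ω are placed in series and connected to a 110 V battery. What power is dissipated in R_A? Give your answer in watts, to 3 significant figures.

536 W

The current is common to all series resistors; compute it, then apply P = I²R for the target.
R_total = 4.70 + 5.60 = 10.30 Ω
I = V / R_total = 110 / 10.30 = 10.68 A
P_R_A = I² × R_A = (10.68)² × 4.70 = 536.1 W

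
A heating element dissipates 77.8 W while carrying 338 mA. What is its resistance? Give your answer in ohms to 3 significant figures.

681 Ω

Rearranging the power relation for the two known quantities gives R = P / I².
R = 77.8 / (0.3380)² = 681.0 Ω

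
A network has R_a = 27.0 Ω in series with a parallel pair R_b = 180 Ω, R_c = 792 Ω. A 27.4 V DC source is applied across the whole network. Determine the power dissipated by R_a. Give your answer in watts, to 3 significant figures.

Replace R_b and R_c with their parallel equivalent so the circuit becomes R_a in series with R_p.
R_p = (180×792)/(180+792) = 146.7 Ω
R_total = 27.0 + 146.7 = 173.7 Ω
I = V / R_total = 27.4 / 173.7 = 0.1578 A
All the current flows through R_a; use P = I²R.
P_R_a = (0.1578)² × 27.0 = 0.6721 W

0.672 W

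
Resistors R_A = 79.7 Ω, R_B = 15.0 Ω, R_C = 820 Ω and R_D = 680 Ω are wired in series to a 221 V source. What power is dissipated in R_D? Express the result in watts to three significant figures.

Since the resistors are in series they all carry the loop current I = V/R_total; the power in any one is I²R.
R_total = 79.7 + 15.0 + 820 + 680 = 1595 Ω
I = V / R_total = 221 / 1595 = 0.1386 A
P_R_D = I² × R_D = (0.1386)² × 680 = 13.06 W

13.1 W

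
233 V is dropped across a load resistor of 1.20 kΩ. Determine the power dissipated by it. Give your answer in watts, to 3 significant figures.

45.2 W

V and R are stated; P = V²/R avoids computing the current.
P = (233 V)² / 1200 Ω = 45.24 W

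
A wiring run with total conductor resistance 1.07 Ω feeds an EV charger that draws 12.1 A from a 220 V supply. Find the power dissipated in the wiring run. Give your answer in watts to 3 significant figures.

Only the current and the line resistance are needed for the I²R loss.
The wiring run carries the full 12.1 A.
P_line = I² R_line = (12.10)² × 1.07 = 156.7 W

157 W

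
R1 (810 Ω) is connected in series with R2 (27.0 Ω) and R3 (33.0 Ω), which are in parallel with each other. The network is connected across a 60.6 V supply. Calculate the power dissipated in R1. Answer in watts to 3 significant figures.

4.37 W

Replace R2 and R3 with their parallel equivalent so the circuit becomes R1 in series with R_p.
R_p = (27.0×33.0)/(27.0+33.0) = 14.85 Ω
R_total = 810 + 14.85 = 824.9 Ω
I = V / R_total = 60.6 / 824.9 = 0.07347 A
The full supply current passes through R1: P = I²R.
P_R1 = (0.07347)² × 810 = 4.372 W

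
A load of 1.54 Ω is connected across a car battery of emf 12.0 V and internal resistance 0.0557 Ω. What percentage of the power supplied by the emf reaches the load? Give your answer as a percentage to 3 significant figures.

96.5 %

η = P_load/(P_load+P_int) = I²R/(I²R+I²r) = R/(R+r) — the I² cancels for series elements.
η = R / (R + r) = 1.54 / (1.54 + 0.0557) = 0.9651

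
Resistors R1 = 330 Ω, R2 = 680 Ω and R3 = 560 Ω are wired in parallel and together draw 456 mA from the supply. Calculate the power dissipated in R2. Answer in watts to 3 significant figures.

7.74 W

The branches share the same voltage, but only the total current is given — find V from the equivalent resistance first.
1/R_eq = 1/330 + 1/680 + 1/560 ⇒ R_eq = 159.1 Ω
V = I_total × R_eq = 0.4560 × 159.1 = 72.54 V
P_R2 = V² / R2 = (72.54)² / 680 = 7.737 W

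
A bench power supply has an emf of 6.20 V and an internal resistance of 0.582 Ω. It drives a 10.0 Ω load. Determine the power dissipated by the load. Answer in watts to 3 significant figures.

Load and internal resistance form a series loop — compute the loop current, then the load power via I²R.
I = ε / (r + R) = 6.20 / (0.582 + 10.0) = 0.5859 A
P_load = I² R = (0.5859)² × 10.0 = 3.433 W

3.43 W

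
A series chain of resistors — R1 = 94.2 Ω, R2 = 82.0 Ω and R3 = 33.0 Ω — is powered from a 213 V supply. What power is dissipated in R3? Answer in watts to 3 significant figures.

34.2 W

In a series string the same current flows through every resistor — find that current, then P = I²R for the one we want.
R_total = 94.2 + 82.0 + 33.0 = 209.2 Ω
I = V / R_total = 213 / 209.2 = 1.018 A
P_R3 = I² × R3 = (1.018)² × 33.0 = 34.21 W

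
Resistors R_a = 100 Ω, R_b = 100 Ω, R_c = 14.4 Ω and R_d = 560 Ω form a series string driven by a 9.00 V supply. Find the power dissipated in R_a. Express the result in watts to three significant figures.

0.0135 W

Series elements share the same current, so find I first, then use P = I²R.
R_total = 100 + 100 + 14.4 + 560 = 774.4 Ω
I = V / R_total = 9.00 / 774.4 = 0.01162 A
P_R_a = I² × R_a = (0.01162)² × 100 = 0.01351 W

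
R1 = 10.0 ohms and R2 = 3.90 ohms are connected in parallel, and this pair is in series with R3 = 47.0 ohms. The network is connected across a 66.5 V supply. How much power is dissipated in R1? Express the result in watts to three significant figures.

First find R_p for the parallel pair, then treat R_p + R3 as a series loop.
R_p = (10.0×3.90)/(10.0+3.90) = 2.806 Ω
R_total = R_p + 47.0 = 2.806 + 47.0 = 49.81 Ω
I = V / R_total = 66.5 / 49.81 = 1.335 A
Voltage across the parallel pair: V_p = I × R_p = 1.335 × 2.806 = 3.746 V
R1 has V_p across it, so P = V_p²/R1.
P_R1 = (3.746)² / 10.0 = 1.403 W

1.40 W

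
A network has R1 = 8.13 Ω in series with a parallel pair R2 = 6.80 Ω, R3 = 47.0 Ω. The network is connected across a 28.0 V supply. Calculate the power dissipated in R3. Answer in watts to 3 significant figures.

2.97 W

Reduce the parallel pair to R_p first; the network is then a simple series string.
R_p = (6.80×47.0)/(6.80+47.0) = 5.941 Ω
R_total = 8.13 + 5.941 = 14.07 Ω
I = V / R_total = 28.0 / 14.07 = 1.990 A
Voltage across the parallel pair: V_p = I × R_p = 1.990 × 5.941 = 11.82 V
R3 sees V_p directly, so P = V_p² / R3.
P_R3 = (11.82)² / 47.0 = 2.973 W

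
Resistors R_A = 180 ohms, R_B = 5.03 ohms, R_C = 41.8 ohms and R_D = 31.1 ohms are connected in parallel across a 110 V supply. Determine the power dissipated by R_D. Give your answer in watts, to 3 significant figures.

The supply voltage appears across each parallel branch — just use P = V²/R_D.
P_R_D = V² / R_D = (110)² / 31.1 Ω = 389.1 W

389 W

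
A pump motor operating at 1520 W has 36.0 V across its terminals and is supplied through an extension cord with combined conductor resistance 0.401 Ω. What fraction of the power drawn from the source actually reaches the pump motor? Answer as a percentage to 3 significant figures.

68.0 %

I = P / V = 1520 / 36.0 = 42.22 A through the extension cord.
P_line = I² R_line = (42.22)² × 0.401 = 714.9 W
P_source = P_load + P_line = 1520 + 714.9 = 2235 W
η = P_load / P_source = 1520 / 2235 = 0.6801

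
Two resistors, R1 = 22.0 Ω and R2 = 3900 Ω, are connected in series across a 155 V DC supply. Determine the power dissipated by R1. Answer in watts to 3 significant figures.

In a series string the same current flows through every resistor — find that current, then P = I²R for the one we want.
R_total = 22.0 + 3900 = 3922 Ω
I = V / R_total = 155 / 3922 = 0.03952 A
P_R1 = I² × R1 = (0.03952)² × 22.0 = 0.03436 W

0.0344 W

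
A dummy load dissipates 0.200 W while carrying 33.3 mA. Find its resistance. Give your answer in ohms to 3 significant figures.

180 Ω

Rearranging the power relation for the two known quantities gives R = P / I².
R = 0.200 / (0.03330)² = 180.4 Ω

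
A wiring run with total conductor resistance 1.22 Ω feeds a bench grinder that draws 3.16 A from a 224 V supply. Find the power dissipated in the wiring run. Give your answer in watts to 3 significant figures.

12.2 W

Only the current and the line resistance are needed for the I²R loss.
The wiring run carries the full 3.16 A.
P_line = I² R_line = (3.160)² × 1.22 = 12.18 W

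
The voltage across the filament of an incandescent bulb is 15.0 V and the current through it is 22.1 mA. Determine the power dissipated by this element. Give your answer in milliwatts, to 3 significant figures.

332 mW

V and I are known directly — P = V I, no intermediate step needed.
P = 15.0 V × 0.02210 A = 0.3315 W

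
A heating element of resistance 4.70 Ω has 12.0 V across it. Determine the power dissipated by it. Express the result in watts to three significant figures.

30.6 W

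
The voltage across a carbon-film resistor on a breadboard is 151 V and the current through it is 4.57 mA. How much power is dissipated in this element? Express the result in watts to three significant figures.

Both the voltage across and the current through the element are known, so P = V I applies directly.
P = 151 V × 0.004570 A = 0.6901 W

0.690 W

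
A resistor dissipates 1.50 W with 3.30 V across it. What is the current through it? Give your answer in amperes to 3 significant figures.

0.455 A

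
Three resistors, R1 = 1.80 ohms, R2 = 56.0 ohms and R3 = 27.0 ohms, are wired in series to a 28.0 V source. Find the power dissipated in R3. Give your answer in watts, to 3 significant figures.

In a series string the same current flows through every resistor — find that current, then P = I²R for the one we want.
R_total = 1.80 + 56.0 + 27.0 = 84.80 Ω
I = V / R_total = 28.0 / 84.80 = 0.3302 A
P_R3 = I² × R3 = (0.3302)² × 27.0 = 2.944 W

2.94 W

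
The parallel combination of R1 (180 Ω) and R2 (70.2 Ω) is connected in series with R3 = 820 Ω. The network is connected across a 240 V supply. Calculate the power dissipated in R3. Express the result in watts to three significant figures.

Reduce the parallel combination to a single R_p; the circuit then becomes R_p in series with the remaining resistor.
R_p = (180×70.2)/(180+70.2) = 50.50 Ω
R_total = R_p + 820 = 50.50 + 820 = 870.5 Ω
I = V / R_total = 240 / 870.5 = 0.2757 A
R3 is the series element, so its power is I²R.
P_R3 = (0.2757)² × 820 = 62.33 W

62.3 W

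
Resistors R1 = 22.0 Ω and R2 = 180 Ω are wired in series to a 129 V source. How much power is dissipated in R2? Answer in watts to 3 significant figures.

73.4 W

The current is common to all series resistors; compute it, then apply P = I²R for the target.
R_total = 22.0 + 180 = 202.0 Ω
I = V / R_total = 129 / 202.0 = 0.6386 A
P_R2 = I² × R2 = (0.6386)² × 180 = 73.41 W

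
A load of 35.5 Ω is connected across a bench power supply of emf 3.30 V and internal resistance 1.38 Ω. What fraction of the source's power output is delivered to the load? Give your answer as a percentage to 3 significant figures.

The source delivers εI, of which I²R reaches the load and I²r is lost; since I is common, η = R/(R+r).
η = R / (R + r) = 35.5 / (35.5 + 1.38) = 0.9626

96.3 %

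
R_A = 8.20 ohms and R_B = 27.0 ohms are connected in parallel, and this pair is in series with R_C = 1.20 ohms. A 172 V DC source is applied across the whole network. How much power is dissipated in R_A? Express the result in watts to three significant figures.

2540 W

Collapse the R_A‖R_B pair into one equivalent R_p; then R_p and R_C form a series string.
R_p = (8.20×27.0)/(8.20+27.0) = 6.290 Ω
R_total = R_p + 1.20 = 6.290 + 1.20 = 7.490 Ω
I = V / R_total = 172 / 7.490 = 22.96 A
Voltage across the parallel pair: V_p = I × R_p = 22.96 × 6.290 = 144.4 V
R_A sits across V_p; its power is V_p²/R.
P_R_A = (144.4)² / 8.20 = 2544 W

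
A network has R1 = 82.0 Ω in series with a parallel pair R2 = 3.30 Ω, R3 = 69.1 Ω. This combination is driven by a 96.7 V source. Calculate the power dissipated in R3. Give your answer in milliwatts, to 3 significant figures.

Replace R2 and R3 with their parallel equivalent so the circuit becomes R1 in series with R_p.
R_p = (3.30×69.1)/(3.30+69.1) = 3.150 Ω
R_total = 82.0 + 3.150 = 85.15 Ω
I = V / R_total = 96.7 / 85.15 = 1.136 A
Voltage across the parallel pair: V_p = I × R_p = 1.136 × 3.150 = 3.577 V
R3 is across V_p, so use P = V²/R for that branch.
P_R3 = (3.577)² / 69.1 = 0.1851 W

185 mW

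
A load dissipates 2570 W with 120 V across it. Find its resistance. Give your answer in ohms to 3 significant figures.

5.60 Ω

From P = V I = I²R = V²/R, with the two given quantities we get R = V² / P.
R = (120)² / 2570 = 5.603 Ω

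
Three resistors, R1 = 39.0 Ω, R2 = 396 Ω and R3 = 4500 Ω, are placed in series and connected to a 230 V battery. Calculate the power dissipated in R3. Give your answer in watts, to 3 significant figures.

9.77 W

In a series string the same current flows through every resistor — find that current, then P = I²R for the one we want.
R_total = 39.0 + 396 + 4500 = 4935 Ω
I = V / R_total = 230 / 4935 = 0.04661 A
P_R3 = I² × R3 = (0.04661)² × 4500 = 9.774 W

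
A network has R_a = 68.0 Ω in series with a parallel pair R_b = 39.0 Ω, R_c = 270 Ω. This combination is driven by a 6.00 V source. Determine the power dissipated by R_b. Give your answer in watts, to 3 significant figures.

Replace R_b and R_c with their parallel equivalent so the circuit becomes R_a in series with R_p.
R_p = (39.0×270)/(39.0+270) = 34.08 Ω
R_total = 68.0 + 34.08 = 102.1 Ω
I = V / R_total = 6.00 / 102.1 = 0.05878 A
Voltage across the parallel pair: V_p = I × R_p = 0.05878 × 34.08 = 2.003 V
R_b is across V_p, so use P = V²/R for that branch.
P_R_b = (2.003)² / 39.0 = 0.1029 W

0.103 W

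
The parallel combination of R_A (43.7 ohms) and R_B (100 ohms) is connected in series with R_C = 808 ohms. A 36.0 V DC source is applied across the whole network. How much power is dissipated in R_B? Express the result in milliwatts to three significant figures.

Collapse the R_A‖R_B pair into one equivalent R_p; then R_p and R_C form a series string.
R_p = (43.7×100)/(43.7+100) = 30.41 Ω
R_total = R_p + 808 = 30.41 + 808 = 838.4 Ω
I = V / R_total = 36.0 / 838.4 = 0.04294 A
Voltage across the parallel pair: V_p = I × R_p = 0.04294 × 30.41 = 1.306 V
Use P = V²/R for R_B with V = V_p.
P_R_B = (1.306)² / 100 = 0.01705 W

17.1 mW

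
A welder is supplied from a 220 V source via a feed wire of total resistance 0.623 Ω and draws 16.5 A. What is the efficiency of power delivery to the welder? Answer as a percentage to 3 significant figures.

The feed wire carries the full 16.5 A.
P_line = I² R_line = (16.50)² × 0.623 = 169.6 W
P_source = V I = 220 × 16.50 = 3630 W; P_load = 3460 W
η = P_load / P_source = 3460 / 3630 = 0.9533

95.3 %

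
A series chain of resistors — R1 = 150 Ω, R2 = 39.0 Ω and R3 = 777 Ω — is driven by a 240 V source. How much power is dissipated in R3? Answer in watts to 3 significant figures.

48.0 W

In a series string the same current flows through every resistor — find that current, then P = I²R for the one we want.
R_total = 150 + 39.0 + 777 = 966.0 Ω
I = V / R_total = 240 / 966.0 = 0.2484 A
P_R3 = I² × R3 = (0.2484)² × 777 = 47.96 W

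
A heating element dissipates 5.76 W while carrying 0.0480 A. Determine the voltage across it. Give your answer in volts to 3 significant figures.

120 V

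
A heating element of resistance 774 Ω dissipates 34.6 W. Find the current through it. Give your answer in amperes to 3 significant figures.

The two known quantities fix the third via I = √(P / R).
I = √(34.6 / 774) = 0.2114 A

0.211 A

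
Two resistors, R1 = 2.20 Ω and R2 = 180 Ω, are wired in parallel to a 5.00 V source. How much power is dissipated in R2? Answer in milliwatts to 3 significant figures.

139 mW

Every branch has 5.00 V across it, so for R2 the power is simply V²/R.
P_R2 = V² / R2 = (5.00)² / 180 Ω = 0.1389 W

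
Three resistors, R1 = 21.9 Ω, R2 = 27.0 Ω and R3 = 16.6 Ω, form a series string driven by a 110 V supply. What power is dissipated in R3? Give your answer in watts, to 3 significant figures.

46.8 W

Every series element carries the same I. Get I from the total resistance, then P = I² × R3.
R_total = 21.9 + 27.0 + 16.6 = 65.50 Ω
I = V / R_total = 110 / 65.50 = 1.679 A
P_R3 = I² × R3 = (1.679)² × 16.6 = 46.82 W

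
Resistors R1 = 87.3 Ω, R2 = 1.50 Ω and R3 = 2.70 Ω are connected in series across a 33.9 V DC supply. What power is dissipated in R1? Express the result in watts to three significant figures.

12.0 W

The current is common to all series resistors; compute it, then apply P = I²R for the target.
R_total = 87.3 + 1.50 + 2.70 = 91.50 Ω
I = V / R_total = 33.9 / 91.50 = 0.3705 A
P_R1 = I² × R1 = (0.3705)² × 87.3 = 11.98 W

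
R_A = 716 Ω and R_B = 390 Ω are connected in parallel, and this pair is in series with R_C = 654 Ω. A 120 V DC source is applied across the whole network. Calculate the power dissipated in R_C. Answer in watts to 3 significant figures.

11.5 W

Collapse the R_A‖R_B pair into one equivalent R_p; then R_p and R_C form a series string.
R_p = (716×390)/(716+390) = 252.5 Ω
R_total = R_p + 654 = 252.5 + 654 = 906.5 Ω
I = V / R_total = 120 / 906.5 = 0.1324 A
R_C is the series element, so its power is I²R.
P_R_C = (0.1324)² × 654 = 11.46 W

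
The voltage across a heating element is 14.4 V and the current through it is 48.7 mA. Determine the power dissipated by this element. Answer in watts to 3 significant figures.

0.701 W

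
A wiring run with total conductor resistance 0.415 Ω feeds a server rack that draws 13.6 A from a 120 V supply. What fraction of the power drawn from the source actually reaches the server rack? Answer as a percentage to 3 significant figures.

95.3 %

The wiring run carries the full 13.6 A.
P_line = I² R_line = (13.60)² × 0.415 = 76.76 W
P_source = V I = 120 × 13.60 = 1632 W; P_load = 1555 W
η = P_load / P_source = 1555 / 1632 = 0.9530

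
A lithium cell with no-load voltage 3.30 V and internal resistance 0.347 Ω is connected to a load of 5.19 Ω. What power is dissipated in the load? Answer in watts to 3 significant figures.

With r and R in series, I = ε/(r+R); the load dissipates I²R.
I = ε / (r + R) = 3.30 / (0.347 + 5.19) = 0.5960 A
P_load = I² R = (0.5960)² × 5.19 = 1.844 W

1.84 W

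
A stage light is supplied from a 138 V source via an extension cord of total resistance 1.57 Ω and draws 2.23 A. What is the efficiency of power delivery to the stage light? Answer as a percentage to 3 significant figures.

The extension cord carries the full 2.23 A.
P_line = I² R_line = (2.230)² × 1.57 = 7.807 W
P_source = V I = 138 × 2.230 = 307.7 W; P_load = 299.9 W
η = P_load / P_source = 299.9 / 307.7 = 0.9746

97.5 %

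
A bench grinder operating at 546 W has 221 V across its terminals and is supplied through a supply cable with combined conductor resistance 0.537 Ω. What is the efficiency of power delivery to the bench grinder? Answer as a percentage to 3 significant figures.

I = P / V = 546 / 221 = 2.471 A through the supply cable.
P_line = I² R_line = (2.471)² × 0.537 = 3.278 W
P_source = P_load + P_line = 546.0 + 3.278 = 549.3 W
η = P_load / P_source = 546.0 / 549.3 = 0.9940

99.4 %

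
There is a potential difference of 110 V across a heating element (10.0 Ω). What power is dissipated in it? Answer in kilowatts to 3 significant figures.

With V across and R both known, P = V²/R gives the dissipation directly.
P = (110 V)² / 10.0 Ω = 1210 W

1.21 kW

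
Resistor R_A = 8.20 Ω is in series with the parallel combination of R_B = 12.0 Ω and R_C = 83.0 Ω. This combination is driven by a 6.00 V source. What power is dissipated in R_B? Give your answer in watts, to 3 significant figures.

First combine the parallel branches into one equivalent R_p, then R_A + R_p is a series pair.
R_p = (12.0×83.0)/(12.0+83.0) = 10.48 Ω
R_total = 8.20 + 10.48 = 18.68 Ω
I = V / R_total = 6.00 / 18.68 = 0.3211 A
Voltage across the parallel pair: V_p = I × R_p = 0.3211 × 10.48 = 3.367 V
R_B is across V_p, so use P = V²/R for that branch.
P_R_B = (3.367)² / 12.0 = 0.9446 W

0.945 W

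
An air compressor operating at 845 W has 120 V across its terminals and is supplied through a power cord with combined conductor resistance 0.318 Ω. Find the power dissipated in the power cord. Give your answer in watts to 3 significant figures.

15.8 W

The power cord is a series resistance carrying the load current; its dissipation is I²R_line.
I = P / V = 845 / 120 = 7.042 A through the power cord.
P_line = I² R_line = (7.042)² × 0.318 = 15.77 W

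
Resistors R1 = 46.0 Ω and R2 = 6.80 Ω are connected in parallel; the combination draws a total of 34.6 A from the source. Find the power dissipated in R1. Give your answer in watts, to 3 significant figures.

913 W

Parallel branches share V, not I — compute V via R_eq, then use V²/R for the target branch.
1/R_eq = 1/46.0 + 1/6.80 ⇒ R_eq = 5.924 Ω
V = I_total × R_eq = 34.60 × 5.924 = 205.0 V
P_R1 = V² / R1 = (205.0)² / 46.0 = 913.4 W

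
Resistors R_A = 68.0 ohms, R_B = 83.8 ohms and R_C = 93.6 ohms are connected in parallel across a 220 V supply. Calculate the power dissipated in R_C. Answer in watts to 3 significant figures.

R_C sits directly across the source, so P = V²/R with V = 220 V.
P_R_C = V² / R_C = (220)² / 93.6 Ω = 517.1 W

517 W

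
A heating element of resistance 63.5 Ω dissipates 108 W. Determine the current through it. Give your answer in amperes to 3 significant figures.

From P = V I = I²R = V²/R, with the two given quantities we get I = √(P / R).
I = √(108 / 63.5) = 1.304 A

1.30 A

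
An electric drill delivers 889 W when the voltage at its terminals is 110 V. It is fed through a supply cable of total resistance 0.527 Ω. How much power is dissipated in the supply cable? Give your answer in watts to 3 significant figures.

Only the current and the line resistance are needed for the I²R loss.
I = P / V = 889 / 110 = 8.082 A through the supply cable.
P_line = I² R_line = (8.082)² × 0.527 = 34.42 W

34.4 W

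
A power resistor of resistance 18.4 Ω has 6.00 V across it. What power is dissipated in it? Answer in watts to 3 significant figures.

V and R are stated; P = V²/R avoids computing the current.
P = (6.00 V)² / 18.4 Ω = 1.957 W

1.96 W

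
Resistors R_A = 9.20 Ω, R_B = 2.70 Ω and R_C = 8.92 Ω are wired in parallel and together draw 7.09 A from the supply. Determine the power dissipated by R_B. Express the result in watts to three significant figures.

Parallel branches share V, not I — compute V via R_eq, then use V²/R for the target branch.
1/R_eq = 1/9.20 + 1/2.70 + 1/8.92 ⇒ R_eq = 1.692 Ω
V = I_total × R_eq = 7.090 × 1.692 = 11.99 V
P_R_B = V² / R_B = (11.99)² / 2.70 = 53.27 W

53.3 W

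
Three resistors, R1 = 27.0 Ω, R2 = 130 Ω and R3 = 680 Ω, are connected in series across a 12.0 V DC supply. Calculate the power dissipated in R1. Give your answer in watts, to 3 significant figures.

Every series element carries the same I. Get I from the total resistance, then P = I² × R1.
R_total = 27.0 + 130 + 680 = 837.0 Ω
I = V / R_total = 12.0 / 837.0 = 0.01434 A
P_R1 = I² × R1 = (0.01434)² × 27.0 = 0.005550 W

0.00555 W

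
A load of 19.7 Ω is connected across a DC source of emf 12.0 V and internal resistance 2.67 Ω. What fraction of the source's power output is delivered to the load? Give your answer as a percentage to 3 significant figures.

88.1 %

Both r and R carry the same current, so the power split is just the resistance split: η = R/(R+r).
η = R / (R + r) = 19.7 / (19.7 + 2.67) = 0.8806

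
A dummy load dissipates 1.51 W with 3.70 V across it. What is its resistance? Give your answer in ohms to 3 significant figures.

Rearranging the power relation for the two known quantities gives R = V² / P.
R = (3.70)² / 1.51 = 9.066 Ω

9.07 Ω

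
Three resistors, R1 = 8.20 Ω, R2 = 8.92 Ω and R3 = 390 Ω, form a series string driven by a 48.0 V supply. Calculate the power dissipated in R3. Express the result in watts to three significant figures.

5.42 W

Since the resistors are in series they all carry the loop current I = V/R_total; the power in any one is I²R.
R_total = 8.20 + 8.92 + 390 = 407.1 Ω
I = V / R_total = 48.0 / 407.1 = 0.1179 A
P_R3 = I² × R3 = (0.1179)² × 390 = 5.421 W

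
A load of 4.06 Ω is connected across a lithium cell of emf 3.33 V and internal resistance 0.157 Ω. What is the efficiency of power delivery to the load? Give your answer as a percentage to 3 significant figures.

The source delivers εI, of which I²R reaches the load and I²r is lost; since I is common, η = R/(R+r).
η = R / (R + r) = 4.06 / (4.06 + 0.157) = 0.9628

96.3 %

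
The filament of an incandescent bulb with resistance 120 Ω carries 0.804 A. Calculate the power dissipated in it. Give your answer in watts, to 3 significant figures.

77.6 W

Current and resistance are given, so P = I²R is the direct form.
P = (0.8040 A)² × 120 Ω = 77.57 W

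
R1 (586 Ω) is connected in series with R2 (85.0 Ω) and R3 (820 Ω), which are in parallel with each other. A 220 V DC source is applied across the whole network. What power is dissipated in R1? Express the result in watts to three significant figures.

64.5 W

First combine the parallel branches into one equivalent R_p, then R1 + R_p is a series pair.
R_p = (85.0×820)/(85.0+820) = 77.02 Ω
R_total = 586 + 77.02 = 663.0 Ω
I = V / R_total = 220 / 663.0 = 0.3318 A
R1 carries the full series current, so P = I²R.
P_R1 = (0.3318)² × 586 = 64.52 W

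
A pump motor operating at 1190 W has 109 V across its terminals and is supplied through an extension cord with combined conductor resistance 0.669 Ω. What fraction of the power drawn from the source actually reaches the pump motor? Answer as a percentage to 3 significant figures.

I = P / V = 1190 / 109 = 10.92 A through the extension cord.
P_line = I² R_line = (10.92)² × 0.669 = 79.74 W
P_source = P_load + P_line = 1190 + 79.74 = 1270 W
η = P_load / P_source = 1190 / 1270 = 0.9372

93.7 %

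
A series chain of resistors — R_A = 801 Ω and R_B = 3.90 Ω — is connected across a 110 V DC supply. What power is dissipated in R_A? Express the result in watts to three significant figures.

Every series element carries the same I. Get I from the total resistance, then P = I² × R_A.
R_total = 801 + 3.90 = 804.9 Ω
I = V / R_total = 110 / 804.9 = 0.1367 A
P_R_A = I² × R_A = (0.1367)² × 801 = 14.96 W

15.0 W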